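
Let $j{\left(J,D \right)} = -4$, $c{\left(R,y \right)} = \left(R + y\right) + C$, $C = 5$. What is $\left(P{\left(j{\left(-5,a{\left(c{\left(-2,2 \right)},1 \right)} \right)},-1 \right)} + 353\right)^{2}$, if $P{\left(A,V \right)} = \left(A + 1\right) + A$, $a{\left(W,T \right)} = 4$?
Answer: $119716$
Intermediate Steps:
$c{\left(R,y \right)} = 5 + R + y$ ($c{\left(R,y \right)} = \left(R + y\right) + 5 = 5 + R + y$)
$P{\left(A,V \right)} = 1 + 2 A$ ($P{\left(A,V \right)} = \left(1 + A\right) + A = 1 + 2 A$)
$\left(P{\left(j{\left(-5,a{\left(c{\left(-2,2 \right)},1 \right)} \right)},-1 \right)} + 353\right)^{2} = \left(\left(1 + 2 \left(-4\right)\right) + 353\right)^{2} = \left(\left(1 - 8\right) + 353\right)^{2} = \left(-7 + 353\right)^{2} = 346^{2} = 119716$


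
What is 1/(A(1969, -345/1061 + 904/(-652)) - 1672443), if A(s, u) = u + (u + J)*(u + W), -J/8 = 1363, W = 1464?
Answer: -29909281249/526993748303744893 ≈ -5.6755e-8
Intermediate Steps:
J = -10904 (J = -8*1363 = -10904)
A(s, u) = u + (-10904 + u)*(1464 + u) (A(s, u) = u + (u - 10904)*(u + 1464) = u + (-10904 + u)*(1464 + u))
1/(A(1969, -345/1061 + 904/(-652)) - 1672443) = 1/((-15963456 + (-345/1061 + 904/(-652))² - 9439*(-345/1061 + 904/(-652))) - 1672443) = 1/((-15963456 + (-345*1/1061 + 904*(-1/652))² - 9439*(-345*1/1061 + 904*(-1/652))) - 1672443) = 1/((-15963456 + (-345/1061 - 226/163)² - 9439*(-345/1061 - 226/163)) - 1672443) = 1/((-15963456 + (-296021/172943)² - 9439*(-296021/172943)) - 1672443) = 1/((-15963456 + 87628432441/29909281249 + 2794142219/172943) - 1672443) = 1/(-476972180243823586/29909281249 - 1672443) = 1/(-526993748303744893/29909281249) = -29909281249/526993748303744893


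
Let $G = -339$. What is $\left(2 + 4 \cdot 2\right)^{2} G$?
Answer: $-33900$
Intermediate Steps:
$\left(2 + 4 \cdot 2\right)^{2} G = \left(2 + 4 \cdot 2\right)^{2} \left(-339\right) = \left(2 + 8\right)^{2} \left(-339\right) = 10^{2} \left(-339\right) = 100 \left(-339\right) = -33900$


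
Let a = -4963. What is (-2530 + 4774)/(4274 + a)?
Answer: -2244/689 ≈ -3.2569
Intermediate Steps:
(-2530 + 4774)/(4274 + a) = (-2530 + 4774)/(4274 - 4963) = 2244/(-689) = 2244*(-1/689) = -2244/689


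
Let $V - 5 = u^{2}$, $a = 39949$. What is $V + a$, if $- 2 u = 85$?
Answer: $\frac{167041}{4} \approx 41760.0$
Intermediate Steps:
$u = - \frac{85}{2}$ ($u = \left(- \frac{1}{2}\right) 85 = - \frac{85}{2} \approx -42.5$)
$V = \frac{7245}{4}$ ($V = 5 + \left(- \frac{85}{2}\right)^{2} = 5 + \frac{7225}{4} = \frac{7245}{4} \approx 1811.3$)
$V + a = \frac{7245}{4} + 39949 = \frac{167041}{4}$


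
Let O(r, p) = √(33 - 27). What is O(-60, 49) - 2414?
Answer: -2414 + √6 ≈ -2411.6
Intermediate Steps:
O(r, p) = √6
O(-60, 49) - 2414 = √6 - 2414 = -2414 + √6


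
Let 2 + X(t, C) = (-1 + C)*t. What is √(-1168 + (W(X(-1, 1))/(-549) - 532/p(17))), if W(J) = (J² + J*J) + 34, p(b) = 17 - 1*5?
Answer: I*√4511377/61 ≈ 34.82*I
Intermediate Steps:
p(b) = 12 (p(b) = 17 - 5 = 12)
X(t, C) = -2 + t*(-1 + C) (X(t, C) = -2 + (-1 + C)*t = -2 + t*(-1 + C))
W(J) = 34 + 2*J² (W(J) = (J² + J²) + 34 = 2*J² + 34 = 34 + 2*J²)
√(-1168 + (W(X(-1, 1))/(-549) - 532/p(17))) = √(-1168 + ((34 + 2*(-2 - 1*(-1) + 1*(-1))²)/(-549) - 532/12)) = √(-1168 + ((34 + 2*(-2 + 1 - 1)²)*(-1/549) - 532*1/12)) = √(-1168 + ((34 + 2*(-2)²)*(-1/549) - 133/3)) = √(-1168 + ((34 + 2*4)*(-1/549) - 133/3)) = √(-1168 + ((34 + 8)*(-1/549) - 133/3)) = √(-1168 + (42*(-1/549) - 133/3)) = √(-1168 + (-14/183 - 133/3)) = √(-1168 - 2709/61) = √(-73957/61) = I*√4511377/61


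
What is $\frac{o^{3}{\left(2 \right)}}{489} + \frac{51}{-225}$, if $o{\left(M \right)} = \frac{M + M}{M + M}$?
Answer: $- \frac{2746}{12225} \approx -0.22462$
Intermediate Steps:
$o{\left(M \right)} = 1$ ($o{\left(M \right)} = \frac{2 M}{2 M} = 2 M \frac{1}{2 M} = 1$)
$\frac{o^{3}{\left(2 \right)}}{489} + \frac{51}{-225} = \frac{1^{3}}{489} + \frac{51}{-225} = 1 \cdot \frac{1}{489} + 51 \left(- \frac{1}{225}\right) = \frac{1}{489} - \frac{17}{75} = - \frac{2746}{12225}$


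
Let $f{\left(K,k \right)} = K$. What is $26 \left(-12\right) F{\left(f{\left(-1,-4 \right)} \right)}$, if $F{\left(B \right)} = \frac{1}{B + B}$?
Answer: $156$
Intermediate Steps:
$F{\left(B \right)} = \frac{1}{2 B}$
$26 \left(-12\right) F{\left(f{\left(-1,-4 \right)} \right)} = 26 \left(-12\right) \frac{1}{2 \left(-1\right)} = - 312 \cdot \frac{1}{2} \left(-1\right) = \left(-312\right) \left(- \frac{1}{2}\right) = 156$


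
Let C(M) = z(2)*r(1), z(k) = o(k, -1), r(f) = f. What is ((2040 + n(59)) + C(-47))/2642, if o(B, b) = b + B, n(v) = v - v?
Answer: 2041/2642 ≈ 0.77252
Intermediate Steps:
n(v) = 0
o(B, b) = B + b
z(k) = -1 + k (z(k) = k - 1 = -1 + k)
C(M) = 1 (C(M) = (-1 + 2)*1 = 1*1 = 1)
((2040 + n(59)) + C(-47))/2642 = ((2040 + 0) + 1)/2642 = (2040 + 1)*(1/2642) = 2041*(1/2642) = 2041/2642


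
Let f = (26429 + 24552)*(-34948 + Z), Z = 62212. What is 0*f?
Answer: 0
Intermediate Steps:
f = 1389945984 (f = (26429 + 24552)*(-34948 + 62212) = 50981*27264 = 1389945984)
0*f = 0*1389945984 = 0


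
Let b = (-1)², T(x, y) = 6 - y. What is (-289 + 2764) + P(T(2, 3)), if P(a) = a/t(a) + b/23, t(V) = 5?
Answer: 284699/115 ≈ 2475.6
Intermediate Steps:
b = 1
P(a) = 1/23 + a/5 (P(a) = a/5 + 1/23 = 1/23 + a/5)
(-289 + 2764) + P(T(2, 3)) = (-289 + 2764) + (1/23 + (6 - 1*3)/5) = 2475 + (1/23 + (6 - 3)/5) = 2475 + (1/23 + (⅕)*3) = 2475 + (1/23 + ⅗) = 2475 + 74/115 = 284699/115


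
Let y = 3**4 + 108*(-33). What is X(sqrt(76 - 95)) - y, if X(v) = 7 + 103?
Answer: 3593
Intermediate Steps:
X(v) = 110
y = -3483 (y = 81 - 3564 = -3483)
X(sqrt(76 - 95)) - y = 110 - 1*(-3483) = 110 + 3483 = 3593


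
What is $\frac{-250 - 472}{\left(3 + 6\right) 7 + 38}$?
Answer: $- \frac{722}{101} \approx -7.1485$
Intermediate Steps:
$\frac{-250 - 472}{\left(3 + 6\right) 7 + 38} = - \frac{722}{9 \cdot 7 + 38} = - \frac{722}{63 + 38} = - \frac{722}{101}$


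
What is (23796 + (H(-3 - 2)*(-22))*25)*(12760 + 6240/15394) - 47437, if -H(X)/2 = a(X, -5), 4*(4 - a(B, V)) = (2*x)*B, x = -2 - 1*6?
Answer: 608186418051/7697 ≈ 7.9016e+7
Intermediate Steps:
x = -8 (x = -2 - 6 = -8)
a(B, V) = 4 + 4*B (a(B, V) = 4 - 2*(-8)*B/4 = 4 - (-4)*B = 4 + 4*B)
H(X) = -8 - 8*X (H(X) = -2*(4 + 4*X) = -8 - 8*X)
(23796 + (H(-3 - 2)*(-22))*25)*(12760 + 6240/15394) - 47437 = (23796 + ((-8 - 8*(-3 - 2))*(-22))*25)*(12760 + 6240/15394) - 47437 = (23796 + ((-8 - 8*(-5))*(-22))*25)*(12760 + 6240*(1/15394)) - 47437 = (23796 + ((-8 + 40)*(-22))*25)*(12760 + 3120/7697) - 47437 = (23796 + (32*(-22))*25)*(98216840/7697) - 47437 = (23796 - 704*25)*(98216840/7697) - 47437 = (23796 - 17600)*(98216840/7697) - 47437 = 6196*(98216840/7697) - 47437 = 608551540640/7697 - 47437 = 608186418051/7697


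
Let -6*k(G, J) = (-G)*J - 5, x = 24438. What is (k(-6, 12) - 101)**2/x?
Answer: 452929/879768 ≈ 0.51483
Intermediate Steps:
k(G, J) = 5/6 + G*J/6 (k(G, J) = -((-G)*J - 5)/6 = -(-G*J - 5)/6 = -(-5 - G*J)/6 = 5/6 + G*J/6)
(k(-6, 12) - 101)**2/x = ((5/6 + (1/6)*(-6)*12) - 101)**2/24438 = ((5/6 - 12) - 101)**2*(1/24438) = (-67/6 - 101)**2*(1/24438) = (-673/6)**2*(1/24438) = (452929/36)*(1/24438) = 452929/879768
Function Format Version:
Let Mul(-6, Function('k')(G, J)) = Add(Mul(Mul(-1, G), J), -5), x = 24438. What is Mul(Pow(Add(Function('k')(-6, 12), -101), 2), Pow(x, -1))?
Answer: Rational(452929, 879768) ≈ 0.51483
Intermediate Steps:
Function('k')(G, J) = Add(Rational(5, 6), Mul(Rational(1, 6), G, J)) (Function('k')(G, J) = Mul(Rational(-1, 6), Add(Mul(Mul(-1, G), J), -5)) = Mul(Rational(-1, 6), Add(Mul(-1, G, J), -5)) = Mul(Rational(-1, 6), Add(-5, Mul(-1, G, J))) = Add(Rational(5, 6), Mul(Rational(1, 6), G, J)))
Mul(Pow(Add(Function('k')(-6, 12), -101), 2), Pow(x, -1)) = Mul(Pow(Add(Add(Rational(5, 6), Mul(Rational(1, 6), -6, 12)), -101), 2), Pow(24438, -1)) = Mul(Pow(Add(Add(Rational(5, 6), -12), -101), 2), Rational(1, 24438)) = Mul(Pow(Add(Rational(-67, 6), -101), 2), Rational(1, 24438)) = Mul(Pow(Rational(-673, 6), 2), Rational(1, 24438)) = Mul(Rational(452929, 36), Rational(1, 24438)) = Rational(452929, 879768)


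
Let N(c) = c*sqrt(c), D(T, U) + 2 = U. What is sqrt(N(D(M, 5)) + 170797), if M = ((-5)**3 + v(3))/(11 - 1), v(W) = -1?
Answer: sqrt(170797 + 3*sqrt(3)) ≈ 413.28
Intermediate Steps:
M = -63/5 (M = ((-5)**3 - 1)/(11 - 1) = (-125 - 1)/10 = -126*1/10 = -63/5 ≈ -12.600)
D(T, U) = -2 + U
N(c) = c**(3/2)
sqrt(N(D(M, 5)) + 170797) = sqrt((-2 + 5)**(3/2) + 170797) = sqrt(3**(3/2) + 170797) = sqrt(3*sqrt(3) + 170797) = sqrt(170797 + 3*sqrt(3))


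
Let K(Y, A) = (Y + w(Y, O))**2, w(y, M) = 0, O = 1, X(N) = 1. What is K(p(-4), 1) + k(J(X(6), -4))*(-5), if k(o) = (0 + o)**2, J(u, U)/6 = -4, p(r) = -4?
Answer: -2864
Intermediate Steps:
J(u, U) = -24 (J(u, U) = 6*(-4) = -24)
K(Y, A) = Y**2 (K(Y, A) = (Y + 0)**2 = Y**2)
k(o) = o**2
K(p(-4), 1) + k(J(X(6), -4))*(-5) = (-4)**2 + (-24)**2*(-5) = 16 + 576*(-5) = 16 - 2880 = -2864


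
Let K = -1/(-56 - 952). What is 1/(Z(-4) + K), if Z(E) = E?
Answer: -1008/4031 ≈ -0.25006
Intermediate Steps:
K = 1/1008 (K = -1/(-1008) = -1*(-1/1008) = 1/1008 ≈ 0.00099206)
1/(Z(-4) + K) = 1/(-4 + 1/1008) = 1/(-4031/1008) = -1008/4031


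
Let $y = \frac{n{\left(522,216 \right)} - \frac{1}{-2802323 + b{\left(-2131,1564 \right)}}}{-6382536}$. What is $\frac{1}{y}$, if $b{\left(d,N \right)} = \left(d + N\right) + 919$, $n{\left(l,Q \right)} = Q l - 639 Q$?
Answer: $\frac{17883680778456}{70811411111} \approx 252.55$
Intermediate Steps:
$n{\left(l,Q \right)} = - 639 Q + Q l$
$b{\left(d,N \right)} = 919 + N + d$ ($b{\left(d,N \right)} = \left(N + d\right) + 919 = 919 + N + d$)
$y = \frac{70811411111}{17883680778456}$ ($y = \frac{216 \left(-639 + 522\right) - \frac{1}{-2802323 + \left(919 + 1564 - 2131\right)}}{-6382536} = \left(216 \left(-117\right) - \frac{1}{-2802323 + 352}\right) \left(- \frac{1}{6382536}\right) = \left(-25272 - \frac{1}{-2801971}\right) \left(- \frac{1}{6382536}\right) = \left(-25272 - - \frac{1}{2801971}\right) \left(- \frac{1}{6382536}\right) = \left(-25272 + \frac{1}{2801971}\right) \left(- \frac{1}{6382536}\right) = \left(- \frac{70811411111}{2801971}\right) \left(- \frac{1}{6382536}\right) = \frac{70811411111}{17883680778456} \approx 0.0039596$)
$\frac{1}{y} = \frac{1}{\frac{70811411111}{17883680778456}} = \frac{17883680778456}{70811411111}$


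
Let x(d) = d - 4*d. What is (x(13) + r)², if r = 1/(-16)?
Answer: 390625/256 ≈ 1525.9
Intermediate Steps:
r = -1/16 ≈ -0.062500
x(d) = -3*d
(x(13) + r)² = (-3*13 - 1/16)² = (-39 - 1/16)² = (-625/16)² = 390625/256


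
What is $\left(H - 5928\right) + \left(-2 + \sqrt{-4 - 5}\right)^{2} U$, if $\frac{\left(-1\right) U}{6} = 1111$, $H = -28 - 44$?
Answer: $27330 + 79992 i \approx 27330.0 + 79992.0 i$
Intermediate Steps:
$H = -72$ ($H = -28 - 44 = -72$)
$U = -6666$ ($U = \left(-6\right) 1111 = -6666$)
$\left(H - 5928\right) + \left(-2 + \sqrt{-4 - 5}\right)^{2} U = \left(-72 - 5928\right) + \left(-2 + \sqrt{-4 - 5}\right)^{2} \left(-6666\right) = \left(-72 - 5928\right) + \left(-2 + \sqrt{-9}\right)^{2} \left(-6666\right) = -6000 + \left(-2 + 3 i\right)^{2} \left(-6666\right) = -6000 - 6666 \left(-2 + 3 i\right)^{2}$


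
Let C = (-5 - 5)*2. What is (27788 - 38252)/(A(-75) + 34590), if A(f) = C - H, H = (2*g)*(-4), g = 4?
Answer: -1744/5767 ≈ -0.30241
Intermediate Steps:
C = -20 (C = -10*2 = -20)
H = -32 (H = (2*4)*(-4) = 8*(-4) = -32)
A(f) = 12 (A(f) = -20 - 1*(-32) = -20 + 32 = 12)
(27788 - 38252)/(A(-75) + 34590) = (27788 - 38252)/(12 + 34590) = -10464/34602 = -10464*1/34602 = -1744/5767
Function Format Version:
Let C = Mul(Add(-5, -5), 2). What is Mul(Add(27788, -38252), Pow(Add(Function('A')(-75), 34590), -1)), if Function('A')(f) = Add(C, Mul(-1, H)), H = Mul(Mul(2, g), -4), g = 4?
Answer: Rational(-1744, 5767) ≈ -0.30241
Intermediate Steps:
C = -20 (C = Mul(-10, 2) = -20)
H = -32 (H = Mul(Mul(2, 4), -4) = Mul(8, -4) = -32)
Function('A')(f) = 12 (Function('A')(f) = Add(-20, Mul(-1, -32)) = Add(-20, 32) = 12)
Mul(Add(27788, -38252), Pow(Add(Function('A')(-75), 34590), -1)) = Mul(Add(27788, -38252), Pow(Add(12, 34590), -1)) = Mul(-10464, Pow(34602, -1)) = Mul(-10464, Rational(1, 34602)) = Rational(-1744, 5767)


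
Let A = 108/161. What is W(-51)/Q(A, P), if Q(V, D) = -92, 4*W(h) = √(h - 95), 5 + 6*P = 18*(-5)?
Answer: -I*√146/368 ≈ -0.032834*I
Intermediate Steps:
P = -95/6 (P = -⅚ + (18*(-5))/6 = -⅚ + (⅙)*(-90) = -⅚ - 15 = -95/6 ≈ -15.833)
W(h) = √(-95 + h)/4 (W(h) = √(h - 95)/4 = √(-95 + h)/4)
A = 108/161 (A = 108*(1/161) = 108/161 ≈ 0.67081)
W(-51)/Q(A, P) = (√(-95 - 51)/4)/(-92) = (√(-146)/4)*(-1/92) = ((I*√146)/4)*(-1/92) = (I*√146/4)*(-1/92) = -I*√146/368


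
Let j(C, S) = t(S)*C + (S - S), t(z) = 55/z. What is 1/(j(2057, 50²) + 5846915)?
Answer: 500/2923480127 ≈ 1.7103e-7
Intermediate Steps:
j(C, S) = 55*C/S (j(C, S) = (55/S)*C + (S - S) = 55*C/S + 0 = 55*C/S)
1/(j(2057, 50²) + 5846915) = 1/(55*2057/50² + 5846915) = 1/(55*2057/2500 + 5846915) = 1/(55*2057*(1/2500) + 5846915) = 1/(22627/500 + 5846915) = 1/(2923480127/500) = 500/2923480127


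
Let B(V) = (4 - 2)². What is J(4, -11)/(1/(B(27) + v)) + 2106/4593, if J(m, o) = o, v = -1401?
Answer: 23527579/1531 ≈ 15367.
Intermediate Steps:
B(V) = 4 (B(V) = 2² = 4)
J(4, -11)/(1/(B(27) + v)) + 2106/4593 = -11/(1/(4 - 1401)) + 2106/4593 = -11/(1/(-1397)) + 2106*(1/4593) = -11/(-1/1397) + 702/1531 = -11*(-1397) + 702/1531 = 15367 + 702/1531 = 23527579/1531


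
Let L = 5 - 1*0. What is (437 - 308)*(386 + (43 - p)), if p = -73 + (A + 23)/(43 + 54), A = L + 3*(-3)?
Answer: 6279075/97 ≈ 64733.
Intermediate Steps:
L = 5 (L = 5 + 0 = 5)
A = -4 (A = 5 + 3*(-3) = 5 - 9 = -4)
p = -7062/97 (p = -73 + (-4 + 23)/(43 + 54) = -73 + 19/97 = -7062/97 ≈ -72.804)
(437 - 308)*(386 + (43 - p)) = (437 - 308)*(386 + (43 - 1*(-7062/97))) = 129*(386 + (43 + 7062/97)) = 129*(386 + 11233/97) = 129*(48675/97) = 6279075/97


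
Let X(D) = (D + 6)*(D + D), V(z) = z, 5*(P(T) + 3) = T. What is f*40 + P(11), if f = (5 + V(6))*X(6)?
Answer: 316796/5 ≈ 63359.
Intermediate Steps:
P(T) = -3 + T/5
X(D) = 2*D*(6 + D) (X(D) = (6 + D)*(2*D) = 2*D*(6 + D))
f = 1584 (f = (5 + 6)*(2*6*(6 + 6)) = 11*(2*6*12) = 11*144 = 1584)
f*40 + P(11) = 1584*40 + (-3 + (⅕)*11) = 63360 + (-3 + 11/5) = 63360 - ⅘ = 316796/5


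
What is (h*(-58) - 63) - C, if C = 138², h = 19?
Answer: -20209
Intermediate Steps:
C = 19044
(h*(-58) - 63) - C = (19*(-58) - 63) - 1*19044 = (-1102 - 63) - 19044 = -1165 - 19044 = -20209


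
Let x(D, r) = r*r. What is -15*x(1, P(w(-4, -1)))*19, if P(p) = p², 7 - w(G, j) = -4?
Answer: -4172685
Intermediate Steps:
w(G, j) = 11 (w(G, j) = 7 - 1*(-4) = 7 + 4 = 11)
x(D, r) = r²
-15*x(1, P(w(-4, -1)))*19 = -15*(11²)²*19 = -15*121²*19 = -15*14641*19 = -219615*19 = -4172685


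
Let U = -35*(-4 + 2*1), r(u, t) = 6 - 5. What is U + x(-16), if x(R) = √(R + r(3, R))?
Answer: 70 + I*√15 ≈ 70.0 + 3.873*I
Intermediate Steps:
r(u, t) = 1
x(R) = √(1 + R) (x(R) = √(R + 1) = √(1 + R))
U = 70 (U = -35*(-4 + 2) = -35*(-2) = 70)
U + x(-16) = 70 + √(1 - 16) = 70 + √(-15) = 70 + I*√15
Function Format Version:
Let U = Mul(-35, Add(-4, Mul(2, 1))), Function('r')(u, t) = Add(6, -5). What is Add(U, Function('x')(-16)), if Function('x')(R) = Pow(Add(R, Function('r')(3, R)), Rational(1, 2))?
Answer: Add(70, Mul(I, Pow(15, Rational(1, 2)))) ≈ Add(70.000, Mul(3.8730, I))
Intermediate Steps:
Function('r')(u, t) = 1
Function('x')(R) = Pow(Add(1, R), Rational(1, 2)) (Function('x')(R) = Pow(Add(R, 1), Rational(1, 2)) = Pow(Add(1, R), Rational(1, 2)))
U = 70 (U = Mul(-35, Add(-4, 2)) = Mul(-35, -2) = 70)
Add(U, Function('x')(-16)) = Add(70, Pow(Add(1, -16), Rational(1, 2))) = Add(70, Pow(-15, Rational(1, 2))) = Add(70, Mul(I, Pow(15, Rational(1, 2))))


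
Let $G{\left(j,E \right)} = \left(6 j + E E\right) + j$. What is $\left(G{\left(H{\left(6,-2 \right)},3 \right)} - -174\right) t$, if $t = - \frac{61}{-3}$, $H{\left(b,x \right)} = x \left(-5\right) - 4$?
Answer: $4575$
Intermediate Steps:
$H{\left(b,x \right)} = -4 - 5 x$ ($H{\left(b,x \right)} = - 5 x - 4 = -4 - 5 x$)
$G{\left(j,E \right)} = E^{2} + 7 j$ ($G{\left(j,E \right)} = \left(6 j + E^{2}\right) + j = \left(E^{2} + 6 j\right) + j = E^{2} + 7 j$)
$t = \frac{61}{3}$ ($t = \left(-61\right) \left(- \frac{1}{3}\right) = \frac{61}{3} \approx 20.333$)
$\left(G{\left(H{\left(6,-2 \right)},3 \right)} - -174\right) t = \left(\left(3^{2} + 7 \left(-4 - -10\right)\right) - -174\right) \frac{61}{3} = \left(\left(9 + 7 \left(-4 + 10\right)\right) + 174\right) \frac{61}{3} = \left(\left(9 + 7 \cdot 6\right) + 174\right) \frac{61}{3} = \left(\left(9 + 42\right) + 174\right) \frac{61}{3} = \left(51 + 174\right) \frac{61}{3} = 225 \cdot \frac{61}{3} = 4575$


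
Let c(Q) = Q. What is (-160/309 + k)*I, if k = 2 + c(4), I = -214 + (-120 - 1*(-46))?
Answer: -162624/103 ≈ -1578.9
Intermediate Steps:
I = -288 (I = -214 + (-120 + 46) = -214 - 74 = -288)
k = 6 (k = 2 + 4 = 6)
(-160/309 + k)*I = (-160/309 + 6)*(-288) = (1694/309)*(-288) = -162624/103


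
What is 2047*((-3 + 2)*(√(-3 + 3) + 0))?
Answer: 0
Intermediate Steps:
2047*((-3 + 2)*(√(-3 + 3) + 0)) = 2047*(-(√0 + 0)) = 2047*(-(0 + 0)) = 2047*(-1*0) = 2047*0 = 0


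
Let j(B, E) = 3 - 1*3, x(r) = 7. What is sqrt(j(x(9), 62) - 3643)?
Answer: I*sqrt(3643) ≈ 60.357*I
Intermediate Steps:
j(B, E) = 0 (j(B, E) = 3 - 3 = 0)
sqrt(j(x(9), 62) - 3643) = sqrt(0 - 3643) = sqrt(-3643) = I*sqrt(3643)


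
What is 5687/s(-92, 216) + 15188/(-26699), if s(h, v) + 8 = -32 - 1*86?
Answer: -153750901/3364074 ≈ -45.704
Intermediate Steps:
s(h, v) = -126 (s(h, v) = -8 + (-32 - 1*86) = -8 + (-32 - 86) = -8 - 118 = -126)
5687/s(-92, 216) + 15188/(-26699) = 5687/(-126) + 15188/(-26699) = 5687*(-1/126) + 15188*(-1/26699) = -5687/126 - 15188/26699 = -153750901/3364074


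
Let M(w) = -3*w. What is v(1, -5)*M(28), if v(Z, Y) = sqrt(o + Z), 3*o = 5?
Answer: -56*sqrt(6) ≈ -137.17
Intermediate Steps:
o = 5/3 (o = (1/3)*5 = 5/3 ≈ 1.6667)
v(Z, Y) = sqrt(5/3 + Z)
v(1, -5)*M(28) = (sqrt(15 + 9*1)/3)*(-3*28) = (sqrt(15 + 9)/3)*(-84) = (sqrt(24)/3)*(-84) = ((2*sqrt(6))/3)*(-84) = (2*sqrt(6)/3)*(-84) = -56*sqrt(6)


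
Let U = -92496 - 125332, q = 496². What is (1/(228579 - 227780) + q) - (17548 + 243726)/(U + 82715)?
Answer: 26558936779631/107955287 ≈ 2.4602e+5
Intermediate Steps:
q = 246016
U = -217828
(1/(228579 - 227780) + q) - (17548 + 243726)/(U + 82715) = (1/(228579 - 227780) + 246016) - (17548 + 243726)/(-217828 + 82715) = (1/799 + 246016) - 261274/(-135113) = (1/799 + 246016) - 261274*(-1)/135113 = 196566785/799 - 1*(-261274/135113) = 196566785/799 + 261274/135113 = 26558936779631/107955287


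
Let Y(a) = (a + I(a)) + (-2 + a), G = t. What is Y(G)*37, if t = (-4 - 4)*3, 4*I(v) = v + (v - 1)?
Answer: -9213/4 ≈ -2303.3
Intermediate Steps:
I(v) = -¼ + v/2 (I(v) = (v + (v - 1))/4 = (v + (-1 + v))/4 = (-1 + 2*v)/4 = -¼ + v/2)
t = -24 (t = -8*3 = -24)
G = -24
Y(a) = -9/4 + 5*a/2 (Y(a) = (a + (-¼ + a/2)) + (-2 + a) = (-¼ + 3*a/2) + (-2 + a) = -9/4 + 5*a/2)
Y(G)*37 = (-9/4 + (5/2)*(-24))*37 = (-9/4 - 60)*37 = -249/4*37 = -9213/4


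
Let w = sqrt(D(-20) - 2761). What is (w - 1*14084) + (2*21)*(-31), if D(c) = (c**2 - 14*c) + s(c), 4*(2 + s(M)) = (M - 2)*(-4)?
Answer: -15386 + 3*I*sqrt(229) ≈ -15386.0 + 45.398*I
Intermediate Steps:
s(M) = -M (s(M) = -2 + ((M - 2)*(-4))/4 = -2 + ((-2 + M)*(-4))/4 = -2 + (8 - 4*M)/4 = -2 + (2 - M) = -M)
D(c) = c**2 - 15*c (D(c) = (c**2 - 14*c) - c = c**2 - 15*c)
w = 3*I*sqrt(229) (w = sqrt(-20*(-15 - 20) - 2761) = sqrt(-20*(-35) - 2761) = sqrt(700 - 2761) = sqrt(-2061) = 3*I*sqrt(229) ≈ 45.398*I)
(w - 1*14084) + (2*21)*(-31) = (3*I*sqrt(229) - 1*14084) + (2*21)*(-31) = (3*I*sqrt(229) - 14084) + 42*(-31) = (-14084 + 3*I*sqrt(229)) - 1302 = -15386 + 3*I*sqrt(229)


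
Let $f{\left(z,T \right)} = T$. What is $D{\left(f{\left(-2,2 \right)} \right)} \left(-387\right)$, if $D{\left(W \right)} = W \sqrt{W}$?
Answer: $- 774 \sqrt{2} \approx -1094.6$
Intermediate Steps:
$D{\left(W \right)} = W^{\frac{3}{2}}$
$D{\left(f{\left(-2,2 \right)} \right)} \left(-387\right) = 2^{\frac{3}{2}} \left(-387\right) = 2 \sqrt{2} \left(-387\right) = - 774 \sqrt{2}$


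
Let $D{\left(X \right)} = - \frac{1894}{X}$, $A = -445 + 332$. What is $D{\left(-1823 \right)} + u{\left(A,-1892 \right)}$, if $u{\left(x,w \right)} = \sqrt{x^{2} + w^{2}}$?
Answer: $\frac{1894}{1823} + 13 \sqrt{21257} \approx 1896.4$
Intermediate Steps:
$A = -113$
$u{\left(x,w \right)} = \sqrt{w^{2} + x^{2}}$
$D{\left(-1823 \right)} + u{\left(A,-1892 \right)} = - \frac{1894}{-1823} + \sqrt{\left(-1892\right)^{2} + \left(-113\right)^{2}} = \left(-1894\right) \left(- \frac{1}{1823}\right) + \sqrt{3579664 + 12769} = \frac{1894}{1823} + \sqrt{3592433} = \frac{1894}{1823} + 13 \sqrt{21257}$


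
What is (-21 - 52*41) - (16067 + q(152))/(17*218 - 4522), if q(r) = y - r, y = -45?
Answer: -290163/136 ≈ -2133.6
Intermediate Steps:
q(r) = -45 - r
(-21 - 52*41) - (16067 + q(152))/(17*218 - 4522) = (-21 - 52*41) - (16067 + (-45 - 1*152))/(17*218 - 4522) = (-21 - 2132) - (16067 + (-45 - 152))/(3706 - 4522) = -2153 - (16067 - 197)/(-816) = -2153 - 15870*(-1)/816 = -2153 - 1*(-2645/136) = -2153 + 2645/136 = -290163/136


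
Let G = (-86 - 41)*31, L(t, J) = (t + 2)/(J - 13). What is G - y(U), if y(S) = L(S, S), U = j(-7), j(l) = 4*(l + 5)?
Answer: -27561/7 ≈ -3937.3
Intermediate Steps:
j(l) = 20 + 4*l (j(l) = 4*(5 + l) = 20 + 4*l)
U = -8 (U = 20 + 4*(-7) = 20 - 28 = -8)
L(t, J) = (2 + t)/(-13 + J)
y(S) = (2 + S)/(-13 + S)
G = -3937 (G = -127*31 = -3937)
G - y(U) = -3937 - (2 - 8)/(-13 - 8) = -3937 - (-6)/(-21) = -3937 - (-1)*(-6)/21 = -3937 - 1*2/7 = -3937 - 2/7 = -27561/7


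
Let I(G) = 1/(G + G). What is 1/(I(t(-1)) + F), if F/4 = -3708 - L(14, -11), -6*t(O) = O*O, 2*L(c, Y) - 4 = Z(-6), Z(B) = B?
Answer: -1/14831 ≈ -6.7426e-5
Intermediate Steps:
L(c, Y) = -1 (L(c, Y) = 2 + (1/2)*(-6) = 2 - 3 = -1)
t(O) = -O**2/6 (t(O) = -O*O/6 = -O**2/6)
I(G) = 1/(2*G)
F = -14828 (F = 4*(-3708 - 1*(-1)) = 4*(-3708 + 1) = 4*(-3707) = -14828)
1/(I(t(-1)) + F) = 1/(1/(2*((-1/6*(-1)**2))) - 14828) = 1/(1/(2*((-1/6*1))) - 14828) = 1/(1/(2*(-1/6)) - 14828) = 1/((1/2)*(-6) - 14828) = 1/(-3 - 14828) = 1/(-14831) = -1/14831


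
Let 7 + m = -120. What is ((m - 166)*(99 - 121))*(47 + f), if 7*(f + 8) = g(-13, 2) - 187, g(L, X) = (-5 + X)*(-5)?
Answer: 651046/7 ≈ 93007.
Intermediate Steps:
g(L, X) = 25 - 5*X
m = -127 (m = -7 - 120 = -127)
f = -228/7 (f = -8 + ((25 - 5*2) - 187)/7 = -8 + ((25 - 10) - 187)/7 = -8 + (15 - 187)/7 = -8 + (1/7)*(-172) = -8 - 172/7 = -228/7 ≈ -32.571)
((m - 166)*(99 - 121))*(47 + f) = ((-127 - 166)*(99 - 121))*(47 - 228/7) = -293*(-22)*(101/7) = 6446*(101/7) = 651046/7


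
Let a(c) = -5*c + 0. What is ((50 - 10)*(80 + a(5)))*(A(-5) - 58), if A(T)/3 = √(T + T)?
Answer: -127600 + 6600*I*√10 ≈ -1.276e+5 + 20871.0*I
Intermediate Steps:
a(c) = -5*c
A(T) = 3*√2*√T (A(T) = 3*√(T + T) = 3*√(2*T) = 3*(√2*√T) = 3*√2*√T)
((50 - 10)*(80 + a(5)))*(A(-5) - 58) = ((50 - 10)*(80 - 5*5))*(3*√2*√(-5) - 58) = (40*(80 - 25))*(3*√2*(I*√5) - 58) = (40*55)*(3*I*√10 - 58) = 2200*(-58 + 3*I*√10) = -127600 + 6600*I*√10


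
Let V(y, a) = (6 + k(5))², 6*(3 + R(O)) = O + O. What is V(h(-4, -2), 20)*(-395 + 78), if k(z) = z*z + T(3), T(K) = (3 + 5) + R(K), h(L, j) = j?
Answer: -433973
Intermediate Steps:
R(O) = -3 + O/3 (R(O) = -3 + (O + O)/6 = -3 + (2*O)/6 = -3 + O/3)
T(K) = 5 + K/3 (T(K) = (3 + 5) + (-3 + K/3) = 8 + (-3 + K/3) = 5 + K/3)
k(z) = 6 + z² (k(z) = z*z + (5 + (⅓)*3) = z² + (5 + 1) = z² + 6 = 6 + z²)
V(y, a) = 1369 (V(y, a) = (6 + (6 + 5²))² = (6 + (6 + 25))² = (6 + 31)² = 37² = 1369)
V(h(-4, -2), 20)*(-395 + 78) = 1369*(-395 + 78) = 1369*(-317) = -433973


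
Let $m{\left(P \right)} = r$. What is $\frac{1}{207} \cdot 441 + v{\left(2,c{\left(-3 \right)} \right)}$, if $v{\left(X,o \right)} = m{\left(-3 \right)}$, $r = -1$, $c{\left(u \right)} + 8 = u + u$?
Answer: $\frac{26}{23} \approx 1.1304$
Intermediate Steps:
$c{\left(u \right)} = -8 + 2 u$ ($c{\left(u \right)} = -8 + \left(u + u\right) = -8 + 2 u$)
$m{\left(P \right)} = -1$
$v{\left(X,o \right)} = -1$
$\frac{1}{207} \cdot 441 + v{\left(2,c{\left(-3 \right)} \right)} = \frac{1}{207} \cdot 441 - 1 = \frac{49}{23} - 1 = \frac{26}{23}$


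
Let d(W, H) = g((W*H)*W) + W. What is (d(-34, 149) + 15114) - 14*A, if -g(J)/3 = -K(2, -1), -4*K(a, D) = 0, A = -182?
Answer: 17628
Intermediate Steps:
K(a, D) = 0 (K(a, D) = -¼*0 = 0)
g(J) = 0 (g(J) = -(-3)*0 = -3*0 = 0)
d(W, H) = W (d(W, H) = 0 + W = W)
(d(-34, 149) + 15114) - 14*A = (-34 + 15114) - 14*(-182) = 15080 + 2548 = 17628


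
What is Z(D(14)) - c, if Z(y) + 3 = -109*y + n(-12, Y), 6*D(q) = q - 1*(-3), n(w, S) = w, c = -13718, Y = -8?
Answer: 80365/6 ≈ 13394.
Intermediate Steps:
D(q) = 1/2 + q/6 (D(q) = (q - 1*(-3))/6 = (q + 3)/6 = (3 + q)/6 = 1/2 + q/6)
Z(y) = -15 - 109*y (Z(y) = -3 + (-109*y - 12) = -3 + (-12 - 109*y) = -15 - 109*y)
Z(D(14)) - c = (-15 - 109*(1/2 + (1/6)*14)) - 1*(-13718) = (-15 - 109*(1/2 + 7/3)) + 13718 = (-15 - 109*17/6) + 13718 = (-15 - 1853/6) + 13718 = -1943/6 + 13718 = 80365/6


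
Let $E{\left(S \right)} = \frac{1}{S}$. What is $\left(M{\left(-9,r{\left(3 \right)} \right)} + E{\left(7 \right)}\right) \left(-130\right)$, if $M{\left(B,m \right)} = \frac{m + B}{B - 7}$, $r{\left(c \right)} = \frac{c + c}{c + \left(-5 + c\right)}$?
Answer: $- \frac{2405}{56} \approx -42.946$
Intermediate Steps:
$r{\left(c \right)} = \frac{2 c}{-5 + 2 c}$
$M{\left(B,m \right)} = \frac{B + m}{-7 + B}$
$\left(M{\left(-9,r{\left(3 \right)} \right)} + E{\left(7 \right)}\right) \left(-130\right) = \left(\frac{-9 + 2 \cdot 3 \frac{1}{-5 + 2 \cdot 3}}{-7 - 9} + \frac{1}{7}\right) \left(-130\right) = \left(\frac{-9 + 2 \cdot 3 \frac{1}{-5 + 6}}{-16} + \frac{1}{7}\right) \left(-130\right) = \left(- \frac{-9 + 2 \cdot 3 \cdot 1^{-1}}{16} + \frac{1}{7}\right) \left(-130\right) = \left(- \frac{-9 + 2 \cdot 3 \cdot 1}{16} + \frac{1}{7}\right) \left(-130\right) = \left(- \frac{-9 + 6}{16} + \frac{1}{7}\right) \left(-130\right) = \left(\left(- \frac{1}{16}\right) \left(-3\right) + \frac{1}{7}\right) \left(-130\right) = \left(\frac{3}{16} + \frac{1}{7}\right) \left(-130\right) = \frac{37}{112} \left(-130\right) = - \frac{2405}{56}$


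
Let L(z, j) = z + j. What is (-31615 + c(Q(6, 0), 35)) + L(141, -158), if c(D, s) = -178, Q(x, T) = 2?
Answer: -31810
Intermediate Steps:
L(z, j) = j + z
(-31615 + c(Q(6, 0), 35)) + L(141, -158) = (-31615 - 178) + (-158 + 141) = -31793 - 17 = -31810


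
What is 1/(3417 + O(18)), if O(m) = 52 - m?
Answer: 1/3451 ≈ 0.00028977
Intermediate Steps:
1/(3417 + O(18)) = 1/(3417 + (52 - 1*18)) = 1/(3417 + (52 - 18)) = 1/(3417 + 34) = 1/3451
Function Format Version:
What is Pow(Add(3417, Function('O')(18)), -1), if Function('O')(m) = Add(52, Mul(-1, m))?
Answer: Rational(1, 3451) ≈ 0.00028977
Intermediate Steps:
Pow(Add(3417, Function('O')(18)), -1) = Pow(Add(3417, Add(52, Mul(-1, 18))), -1) = Pow(Add(3417, Add(52, -18)), -1) = Pow(Add(3417, 34), -1) = Pow(3451, -1) = Rational(1, 3451)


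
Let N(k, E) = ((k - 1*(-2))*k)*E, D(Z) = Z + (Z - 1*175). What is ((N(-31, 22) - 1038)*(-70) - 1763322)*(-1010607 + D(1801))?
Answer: 3097201375960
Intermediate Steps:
D(Z) = -175 + 2*Z (D(Z) = Z + (Z - 175) = Z + (-175 + Z) = -175 + 2*Z)
N(k, E) = E*k*(2 + k) (N(k, E) = ((k + 2)*k)*E = ((2 + k)*k)*E = (k*(2 + k))*E = E*k*(2 + k))
((N(-31, 22) - 1038)*(-70) - 1763322)*(-1010607 + D(1801)) = ((22*(-31)*(2 - 31) - 1038)*(-70) - 1763322)*(-1010607 + (-175 + 2*1801)) = ((22*(-31)*(-29) - 1038)*(-70) - 1763322)*(-1010607 + (-175 + 3602)) = ((19778 - 1038)*(-70) - 1763322)*(-1010607 + 3427) = (18740*(-70) - 1763322)*(-1007180) = (-1311800 - 1763322)*(-1007180) = -3075122*(-1007180) = 3097201375960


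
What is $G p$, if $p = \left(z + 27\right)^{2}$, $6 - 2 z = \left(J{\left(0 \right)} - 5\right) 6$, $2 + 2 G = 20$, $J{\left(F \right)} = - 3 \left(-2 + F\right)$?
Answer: $6561$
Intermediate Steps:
$J{\left(F \right)} = 6 - 3 F$
$G = 9$ ($G = -1 + \frac{1}{2} \cdot 20 = -1 + 10 = 9$)
$z = 0$ ($z = 3 - \frac{\left(\left(6 - 0\right) - 5\right) 6}{2} = 3 - \frac{\left(\left(6 + 0\right) - 5\right) 6}{2} = 3 - \frac{\left(6 - 5\right) 6}{2} = 3 - \frac{1 \cdot 6}{2} = 3 - 3 = 0$)
$p = 729$ ($p = \left(0 + 27\right)^{2} = 27^{2} = 729$)
$G p = 9 \cdot 729 = 6561$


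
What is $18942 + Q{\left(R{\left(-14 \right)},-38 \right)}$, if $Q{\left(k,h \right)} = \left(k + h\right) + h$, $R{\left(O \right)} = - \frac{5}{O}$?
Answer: $\frac{264129}{14} \approx 18866.0$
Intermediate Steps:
$Q{\left(k,h \right)} = k + 2 h$ ($Q{\left(k,h \right)} = \left(h + k\right) + h = k + 2 h$)
$18942 + Q{\left(R{\left(-14 \right)},-38 \right)} = 18942 + \left(- \frac{5}{-14} + 2 \left(-38\right)\right) = 18942 - \frac{1059}{14} = \frac{264129}{14}$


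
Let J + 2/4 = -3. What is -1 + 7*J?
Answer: -51/2 ≈ -25.500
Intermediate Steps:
J = -7/2 (J = -½ - 3 = -7/2 ≈ -3.5000)
-1 + 7*J = -1 + 7*(-7/2) = -1 - 49/2 = -51/2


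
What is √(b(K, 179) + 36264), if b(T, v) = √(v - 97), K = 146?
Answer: √(36264 + √82) ≈ 190.45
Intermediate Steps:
b(T, v) = √(-97 + v)
√(b(K, 179) + 36264) = √(√(-97 + 179) + 36264) = √(√82 + 36264) = √(36264 + √82)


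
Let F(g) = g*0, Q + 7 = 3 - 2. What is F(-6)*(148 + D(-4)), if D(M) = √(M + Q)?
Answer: 0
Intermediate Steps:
Q = -6 (Q = -7 + (3 - 2) = -7 + 1 = -6)
D(M) = √(-6 + M) (D(M) = √(M - 6) = √(-6 + M))
F(g) = 0
F(-6)*(148 + D(-4)) = 0*(148 + √(-6 - 4)) = 0*(148 + √(-10)) = 0*(148 + I*√10) = 0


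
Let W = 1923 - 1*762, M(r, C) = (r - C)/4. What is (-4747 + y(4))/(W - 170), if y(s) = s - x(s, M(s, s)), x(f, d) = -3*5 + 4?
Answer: -4732/991 ≈ -4.7750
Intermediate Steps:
M(r, C) = -C/4 + r/4 (M(r, C) = (r - C)*(¼) = -C/4 + r/4)
x(f, d) = -11 (x(f, d) = -15 + 4 = -11)
W = 1161 (W = 1923 - 762 = 1161)
y(s) = 11 + s (y(s) = s - 1*(-11) = s + 11 = 11 + s)
(-4747 + y(4))/(W - 170) = (-4747 + (11 + 4))/(1161 - 170) = (-4747 + 15)/991 = -4732*1/991 = -4732/991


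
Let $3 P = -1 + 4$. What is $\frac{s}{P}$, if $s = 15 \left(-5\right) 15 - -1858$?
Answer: $733$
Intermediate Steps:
$P = 1$ ($P = \frac{-1 + 4}{3} = \frac{1}{3} \cdot 3 = 1$)
$s = 733$ ($s = \left(-75\right) 15 + 1858 = -1125 + 1858 = 733$)
$\frac{s}{P} = \frac{733}{1} = 733 \cdot 1 = 733$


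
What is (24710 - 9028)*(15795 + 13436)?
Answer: 458400542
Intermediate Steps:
(24710 - 9028)*(15795 + 13436) = 15682*29231 = 458400542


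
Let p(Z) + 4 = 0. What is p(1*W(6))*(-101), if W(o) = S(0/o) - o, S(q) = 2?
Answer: 404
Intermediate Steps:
W(o) = 2 - o
p(Z) = -4 (p(Z) = -4 + 0 = -4)
p(1*W(6))*(-101) = -4*(-101) = 404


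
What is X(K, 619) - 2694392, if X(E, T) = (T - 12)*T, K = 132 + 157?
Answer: -2318659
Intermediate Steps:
K = 289
X(E, T) = T*(-12 + T) (X(E, T) = (-12 + T)*T = T*(-12 + T))
X(K, 619) - 2694392 = 619*(-12 + 619) - 2694392 = 619*607 - 2694392 = 375733 - 2694392 = -2318659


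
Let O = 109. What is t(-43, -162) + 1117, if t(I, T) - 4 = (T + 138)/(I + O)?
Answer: 12327/11 ≈ 1120.6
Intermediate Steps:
t(I, T) = 4 + (138 + T)/(109 + I) (t(I, T) = 4 + (T + 138)/(I + 109) = 4 + (138 + T)/(109 + I))
t(-43, -162) + 1117 = (574 - 162 + 4*(-43))/(109 - 43) + 1117 = (574 - 162 - 172)/66 + 1117 = (1/66)*240 + 1117 = 40/11 + 1117 = 12327/11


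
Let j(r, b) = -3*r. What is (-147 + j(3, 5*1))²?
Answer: 24336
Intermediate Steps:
(-147 + j(3, 5*1))² = (-147 - 3*3)² = (-147 - 9)² = (-156)² = 24336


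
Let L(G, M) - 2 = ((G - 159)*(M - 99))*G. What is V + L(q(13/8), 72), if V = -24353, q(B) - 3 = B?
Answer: -324699/64 ≈ -5073.4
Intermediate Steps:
q(B) = 3 + B
L(G, M) = 2 + G*(-159 + G)*(-99 + M) (L(G, M) = 2 + ((G - 159)*(M - 99))*G = 2 + ((-159 + G)*(-99 + M))*G = 2 + G*(-159 + G)*(-99 + M))
V + L(q(13/8), 72) = -24353 + (2 - 99*(3 + 13/8)**2 + 15741*(3 + 13/8) + 72*(3 + 13/8)**2 - 159*(3 + 13/8)*72) = -24353 + (2 - 99*(37/8)**2 + 15741*(37/8) + 72*(37/8)**2 - 159*37/8*72) = -24353 + (2 - 99*1369/64 + 582417/8 + 72*(1369/64) - 52947) = -24353 + (2 - 135531/64 + 582417/8 + 12321/8 - 52947) = -24353 + 1233893/64 = -324699/64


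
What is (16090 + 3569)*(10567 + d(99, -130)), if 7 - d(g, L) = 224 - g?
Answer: 205416891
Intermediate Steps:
d(g, L) = -217 + g (d(g, L) = 7 - (224 - g) = 7 + (-224 + g) = -217 + g)
(16090 + 3569)*(10567 + d(99, -130)) = (16090 + 3569)*(10567 + (-217 + 99)) = 19659*(10567 - 118) = 19659*10449 = 205416891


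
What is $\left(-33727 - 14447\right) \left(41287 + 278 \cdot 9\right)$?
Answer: $-2109491286$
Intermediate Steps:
$\left(-33727 - 14447\right) \left(41287 + 278 \cdot 9\right) = - 48174 \left(41287 + 2502\right) = \left(-48174\right) 43789 = -2109491286$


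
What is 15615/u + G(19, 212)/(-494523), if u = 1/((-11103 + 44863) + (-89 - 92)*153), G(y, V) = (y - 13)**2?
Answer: 5205470256131/54947 ≈ 9.4736e+7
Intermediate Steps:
G(y, V) = (-13 + y)**2
u = 1/6067 (u = 1/(33760 - 181*153) = 1/(33760 - 27693) = 1/6067 ≈ 0.00016483)
15615/u + G(19, 212)/(-494523) = 15615/(1/6067) + (-13 + 19)**2/(-494523) = 15615*6067 + 6**2*(-1/494523) = 94736205 + 36*(-1/494523) = 94736205 - 4/54947 = 5205470256131/54947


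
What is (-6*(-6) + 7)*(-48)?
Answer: -2064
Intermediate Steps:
(-6*(-6) + 7)*(-48) = (36 + 7)*(-48) = 43*(-48) = -2064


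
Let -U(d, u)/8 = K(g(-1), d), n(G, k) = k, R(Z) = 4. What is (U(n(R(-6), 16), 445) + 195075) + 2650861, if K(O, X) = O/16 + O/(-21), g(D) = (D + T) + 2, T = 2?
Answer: 39843099/14 ≈ 2.8459e+6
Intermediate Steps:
g(D) = 4 + D (g(D) = (D + 2) + 2 = (2 + D) + 2 = 4 + D)
K(O, X) = 5*O/336 (K(O, X) = O*(1/16) + O*(-1/21) = O/16 - O/21 = 5*O/336)
U(d, u) = -5/14 (U(d, u) = -5*(4 - 1)/42 = -5*3/42 = -8*5/112 = -5/14)
(U(n(R(-6), 16), 445) + 195075) + 2650861 = (-5/14 + 195075) + 2650861 = 2731045/14 + 2650861 = 39843099/14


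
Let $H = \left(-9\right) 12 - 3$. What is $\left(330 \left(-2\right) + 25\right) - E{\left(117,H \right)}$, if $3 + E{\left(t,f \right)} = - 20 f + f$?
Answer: $-2741$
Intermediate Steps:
$H = -111$ ($H = -108 - 3 = -111$)
$E{\left(t,f \right)} = -3 - 19 f$ ($E{\left(t,f \right)} = -3 + \left(- 20 f + f\right) = -3 - 19 f$)
$\left(330 \left(-2\right) + 25\right) - E{\left(117,H \right)} = \left(330 \left(-2\right) + 25\right) - \left(-3 - -2109\right) = \left(-660 + 25\right) - \left(-3 + 2109\right) = -635 - 2106 = -2741$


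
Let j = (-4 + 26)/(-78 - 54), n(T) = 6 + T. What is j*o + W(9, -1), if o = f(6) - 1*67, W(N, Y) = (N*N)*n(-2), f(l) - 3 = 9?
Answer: 1999/6 ≈ 333.17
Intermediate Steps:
f(l) = 12 (f(l) = 3 + 9 = 12)
W(N, Y) = 4*N**2 (W(N, Y) = (N*N)*(6 - 2) = N**2*4 = 4*N**2)
j = -1/6 (j = 22/(-132) = 22*(-1/132) = -1/6 ≈ -0.16667)
o = -55 (o = 12 - 1*67 = 12 - 67 = -55)
j*o + W(9, -1) = -1/6*(-55) + 4*9**2 = 55/6 + 4*81 = 55/6 + 324 = 1999/6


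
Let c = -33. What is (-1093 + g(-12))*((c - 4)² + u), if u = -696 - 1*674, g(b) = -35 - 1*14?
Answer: 1142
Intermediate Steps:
g(b) = -49 (g(b) = -35 - 14 = -49)
u = -1370 (u = -696 - 674 = -1370)
(-1093 + g(-12))*((c - 4)² + u) = (-1093 - 49)*((-33 - 4)² - 1370) = -1142*((-37)² - 1370) = -1142*(1369 - 1370) = -1142*(-1) = 1142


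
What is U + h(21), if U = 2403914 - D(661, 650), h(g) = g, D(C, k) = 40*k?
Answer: 2377935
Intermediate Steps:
U = 2377914 (U = 2403914 - 40*650 = 2403914 - 1*26000 = 2403914 - 26000 = 2377914)
U + h(21) = 2377914 + 21 = 2377935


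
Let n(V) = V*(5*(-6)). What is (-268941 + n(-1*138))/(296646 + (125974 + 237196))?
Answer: -264801/659816 ≈ -0.40133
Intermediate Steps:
n(V) = -30*V (n(V) = V*(-30) = -30*V)
(-268941 + n(-1*138))/(296646 + (125974 + 237196)) = (-268941 - (-30)*138)/(296646 + (125974 + 237196)) = (-268941 - 30*(-138))/(296646 + 363170) = (-268941 + 4140)/659816 = -264801*1/659816 = -264801/659816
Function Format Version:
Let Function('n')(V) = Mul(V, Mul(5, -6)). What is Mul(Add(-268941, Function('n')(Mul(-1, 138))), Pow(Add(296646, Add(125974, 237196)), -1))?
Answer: Rational(-264801, 659816) ≈ -0.40133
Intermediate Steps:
Function('n')(V) = Mul(-30, V) (Function('n')(V) = Mul(V, -30) = Mul(-30, V))
Mul(Add(-268941, Function('n')(Mul(-1, 138))), Pow(Add(296646, Add(125974, 237196)), -1)) = Mul(Add(-268941, Mul(-30, Mul(-1, 138))), Pow(Add(296646, Add(125974, 237196)), -1)) = Mul(Add(-268941, Mul(-30, -138)), Pow(Add(296646, 363170), -1)) = Mul(Add(-268941, 4140), Pow(659816, -1)) = Mul(-264801, Rational(1, 659816)) = Rational(-264801, 659816)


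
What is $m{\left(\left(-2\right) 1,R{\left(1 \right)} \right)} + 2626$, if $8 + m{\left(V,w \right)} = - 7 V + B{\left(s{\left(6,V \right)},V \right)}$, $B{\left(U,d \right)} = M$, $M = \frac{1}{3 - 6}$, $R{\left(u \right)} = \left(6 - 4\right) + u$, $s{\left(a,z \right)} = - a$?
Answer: $\frac{7895}{3} \approx 2631.7$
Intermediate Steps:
$R{\left(u \right)} = 2 + u$
$M = - \frac{1}{3}$ ($M = \frac{1}{-3} = - \frac{1}{3} \approx -0.33333$)
$B{\left(U,d \right)} = - \frac{1}{3}$
$m{\left(V,w \right)} = - \frac{25}{3} - 7 V$ ($m{\left(V,w \right)} = -8 - \left(\frac{1}{3} + 7 V\right) = - \frac{25}{3} - 7 V$)
$m{\left(\left(-2\right) 1,R{\left(1 \right)} \right)} + 2626 = \left(- \frac{25}{3} - 7 \left(\left(-2\right) 1\right)\right) + 2626 = \left(- \frac{25}{3} - -14\right) + 2626 = \left(- \frac{25}{3} + 14\right) + 2626 = \frac{17}{3} + 2626 = \frac{7895}{3}$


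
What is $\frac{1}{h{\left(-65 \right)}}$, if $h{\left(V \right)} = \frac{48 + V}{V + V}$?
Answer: $\frac{130}{17} \approx 7.6471$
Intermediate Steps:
$h{\left(V \right)} = \frac{48 + V}{2 V}$
$\frac{1}{h{\left(-65 \right)}} = \frac{1}{\frac{1}{2} \frac{1}{-65} \left(48 - 65\right)} = \frac{1}{\frac{1}{2} \left(- \frac{1}{65}\right) \left(-17\right)} = \frac{1}{\frac{17}{130}} = \frac{130}{17}$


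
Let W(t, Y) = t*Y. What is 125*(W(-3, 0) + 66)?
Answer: 8250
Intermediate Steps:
W(t, Y) = Y*t
125*(W(-3, 0) + 66) = 125*(0*(-3) + 66) = 125*(0 + 66) = 125*66 = 8250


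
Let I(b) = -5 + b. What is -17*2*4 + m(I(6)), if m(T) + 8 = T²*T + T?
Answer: -142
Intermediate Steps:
m(T) = -8 + T + T³ (m(T) = -8 + (T²*T + T) = -8 + (T³ + T) = -8 + (T + T³) = -8 + T + T³)
-17*2*4 + m(I(6)) = -17*2*4 + (-8 + (-5 + 6) + (-5 + 6)³) = -34*4 + (-8 + 1 + 1³) = -136 + (-8 + 1 + 1) = -136 - 6 = -142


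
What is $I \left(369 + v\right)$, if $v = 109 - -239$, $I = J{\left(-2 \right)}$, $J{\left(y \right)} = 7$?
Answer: $5019$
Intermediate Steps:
$I = 7$
$v = 348$ ($v = 109 + 239 = 348$)
$I \left(369 + v\right) = 7 \left(369 + 348\right) = 7 \cdot 717 = 5019$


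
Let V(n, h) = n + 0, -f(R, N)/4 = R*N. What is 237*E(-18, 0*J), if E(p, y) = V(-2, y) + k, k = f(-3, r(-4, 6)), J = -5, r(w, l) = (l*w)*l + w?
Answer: -421386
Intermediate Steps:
r(w, l) = w + w*l² (r(w, l) = w*l² + w = w + w*l²)
f(R, N) = -4*N*R (f(R, N) = -4*R*N = -4*N*R)
k = -1776 (k = -4*(-4*(1 + 6²))*(-3) = -4*(-4*(1 + 36))*(-3) = -4*(-4*37)*(-3) = -4*(-148)*(-3) = -1776)
V(n, h) = n
E(p, y) = -1778 (E(p, y) = -2 - 1776 = -1778)
237*E(-18, 0*J) = 237*(-1778) = -421386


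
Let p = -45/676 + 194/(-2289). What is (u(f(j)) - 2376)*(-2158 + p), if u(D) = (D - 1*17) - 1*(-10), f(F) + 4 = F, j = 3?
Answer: 1990309613956/386841 ≈ 5.1450e+6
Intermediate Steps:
p = -234149/1547364 (p = -45*1/676 + 194*(-1/2289) = -45/676 - 194/2289 = -234149/1547364 ≈ -0.15132)
f(F) = -4 + F
u(D) = -7 + D (u(D) = (D - 17) + 10 = (-17 + D) + 10 = -7 + D)
(u(f(j)) - 2376)*(-2158 + p) = ((-7 + (-4 + 3)) - 2376)*(-2158 - 234149/1547364) = ((-7 - 1) - 2376)*(-3339445661/1547364) = (-8 - 2376)*(-3339445661/1547364) = -2384*(-3339445661/1547364) = 1990309613956/386841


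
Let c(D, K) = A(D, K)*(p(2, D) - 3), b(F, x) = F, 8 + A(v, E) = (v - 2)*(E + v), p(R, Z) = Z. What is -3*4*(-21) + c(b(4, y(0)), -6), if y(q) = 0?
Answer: 240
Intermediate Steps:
A(v, E) = -8 + (-2 + v)*(E + v) (A(v, E) = -8 + (v - 2)*(E + v) = -8 + (-2 + v)*(E + v))
c(D, K) = (-3 + D)*(-8 + D² - 2*D - 2*K + D*K) (c(D, K) = (-8 + D² - 2*K - 2*D + K*D)*(D - 3) = (-8 + D² - 2*K - 2*D + D*K)*(-3 + D) = (-8 + D² - 2*D - 2*K + D*K)*(-3 + D) = (-3 + D)*(-8 + D² - 2*D - 2*K + D*K))
-3*4*(-21) + c(b(4, y(0)), -6) = -3*4*(-21) - (-3 + 4)*(8 - 1*4² + 2*4 + 2*(-6) - 1*4*(-6)) = -12*(-21) - 1*1*(8 - 1*16 + 8 - 12 + 24) = 252 - 1*1*(8 - 16 + 8 - 12 + 24) = 252 - 1*1*12 = 252 - 12 = 240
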